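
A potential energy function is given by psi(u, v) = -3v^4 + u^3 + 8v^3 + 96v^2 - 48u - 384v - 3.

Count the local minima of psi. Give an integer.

1

psi separates as a function of u plus a function of v, so ∇psi=0 decouples.
∂psi/∂u = 3(u - 4)(u + 4) = 0 at u ∈ {-4, 4}; ∂psi/∂v = -12(v - 4)(v - 2)(v + 4) = 0 at v ∈ {-4, 2, 4}.
The Hessian is diagonal: diag(psi_uu, psi_vv). Second derivatives: psi_uu(-4)=-24, psi_uu(4)=24; psi_vv(-4)=-576, psi_vv(2)=144, psi_vv(4)=-192.
Local minima occur where both diagonal entries positive: (4, 2). Count: 1.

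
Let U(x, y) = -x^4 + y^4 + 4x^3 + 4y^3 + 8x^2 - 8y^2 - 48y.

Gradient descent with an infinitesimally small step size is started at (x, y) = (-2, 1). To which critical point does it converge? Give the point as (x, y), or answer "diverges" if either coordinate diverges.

U is separable, so gradient descent decouples: x follows -∂U/∂x, y follows -∂U/∂y.
∂U/∂x = -4x(x - 4)(x + 1); at x=-2 this is 48, so x decreases.
∂U/∂y = 4(y - 2)(y + 2)(y + 3); at y=1 this is -48, so y increases.
The x-coordinate has no critical point in that direction and runs off to infinity.

diverges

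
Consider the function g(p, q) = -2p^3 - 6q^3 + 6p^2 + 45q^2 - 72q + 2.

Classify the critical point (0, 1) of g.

The mixed partial ∂²g/∂p∂q is 0, so the Hessian at any point is diag(g_pp, g_qq) = diag(12(-p + 1), 18(-2q + 5)).
At (0, 1): H = diag(12, 54).
Both eigenvalues are positive, so H is positive definite: a local minimum.

local minimum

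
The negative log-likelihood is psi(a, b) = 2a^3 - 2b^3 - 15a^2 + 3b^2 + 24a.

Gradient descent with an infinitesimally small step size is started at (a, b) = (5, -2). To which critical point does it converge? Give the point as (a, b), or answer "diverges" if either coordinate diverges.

psi is separable, so gradient descent decouples: a follows -∂psi/∂a, b follows -∂psi/∂b.
∂psi/∂a = 6(a - 4)(a - 1); at a=5 this is 24, so a decreases.
∂psi/∂b = -6b(b - 1); at b=-2 this is -36, so b increases.
a converges to its nearest critical value 4 (a local min of the a-part); b converges to 0. The iterate converges to (4, 0).

(4, 0)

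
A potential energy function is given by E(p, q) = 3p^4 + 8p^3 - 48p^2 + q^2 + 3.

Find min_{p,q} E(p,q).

-509

E(p,q) separates as A(p) + B(q) + 3, so its minimum is min A + min B + 3.
A'(p) = 12p(p - 2)(p + 4) vanishes at p ∈ {-4, 0, 2}; B'(q) = 2q vanishes at q ∈ {0}.
Local minima of A (where A''>0): A(-4)=-512, A(2)=-80. Local minima of B: B(0)=0.
So the global minimum of E is A(-4) + B(0) + 3 = -512 + 0 + 3 = -509, attained at (-4, 0).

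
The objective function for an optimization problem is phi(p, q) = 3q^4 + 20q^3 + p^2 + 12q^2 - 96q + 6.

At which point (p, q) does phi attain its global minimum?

phi(p,q) separates as A(p) + B(q) + 6, so its minimum is min A + min B + 6.
A'(p) = 2p vanishes at p ∈ {0}; B'(q) = 12(q - 1)(q + 2)(q + 4) vanishes at q ∈ {-4, -2, 1}.
Local minima of A (where A''>0): A(0)=0. Local minima of B: B(-4)=64, B(1)=-61.
So the global minimum of phi is A(0) + B(1) + 6 = 0 − 61 + 6 = -55, attained at (0, 1).

(0, 1)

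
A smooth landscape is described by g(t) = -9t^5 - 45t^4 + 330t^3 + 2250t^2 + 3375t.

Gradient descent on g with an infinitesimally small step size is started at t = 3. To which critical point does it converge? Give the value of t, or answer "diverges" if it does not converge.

g'(t) = -45(t - 5)(t + 1)(t + 3)(t + 5), so g'(3) = 17280.
Gradient descent moves in the -g' direction, i.e. t is decreasing.
The nearest critical point in that direction is t = -1, where g'' = 2160 > 0 (a local minimum). The iterate converges there.

-1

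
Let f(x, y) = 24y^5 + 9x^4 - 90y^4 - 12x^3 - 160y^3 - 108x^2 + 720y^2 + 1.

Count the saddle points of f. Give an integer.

f separates as a function of x plus a function of y, so ∇f=0 decouples.
∂f/∂x = 36x(x - 3)(x + 2) = 0 at x ∈ {-2, 0, 3}; ∂f/∂y = 120y(y - 3)(y - 2)(y + 2) = 0 at y ∈ {-2, 0, 2, 3}.
The Hessian is diagonal: diag(f_xx, f_yy). Second derivatives: f_xx(-2)=360, f_xx(0)=-216, f_xx(3)=540; f_yy(-2)=-4800, f_yy(0)=1440, f_yy(2)=-960, f_yy(3)=1800.
Saddle points occur where the two diagonal entries have opposite signs: (-2, -2), (-2, 2), (0, 0), (0, 3), (3, -2), (3, 2). Count: 6.

6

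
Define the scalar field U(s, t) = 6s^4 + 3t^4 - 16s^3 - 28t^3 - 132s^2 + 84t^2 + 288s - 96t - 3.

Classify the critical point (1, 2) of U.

local maximum

The mixed partial ∂²U/∂s∂t is 0, so the Hessian at any point is diag(U_ss, U_tt) = diag(24(3s^2 - 4s - 11), 12(3t^2 - 14t + 14)).
At (1, 2): H = diag(-288, -24).
Both eigenvalues are negative, so H is negative definite: a local maximum.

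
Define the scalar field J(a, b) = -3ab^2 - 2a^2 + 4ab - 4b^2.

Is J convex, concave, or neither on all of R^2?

The term -3ab^2 is cubic, so the Hessian is not constant.
∂²J/∂b² = -6a - 8, which takes both signs as a varies (negative for sufficiently large a). A diagonal entry of the Hessian changing sign means the Hessian is neither positive- nor negative-semidefinite on all of R^2.

neither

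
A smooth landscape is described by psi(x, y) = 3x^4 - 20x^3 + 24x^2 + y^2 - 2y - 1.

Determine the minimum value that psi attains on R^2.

psi(x,y) separates as P(x) + Q(y) − 1, so its minimum is min P + min Q − 1.
P'(x) = 12x(x - 4)(x - 1) vanishes at x ∈ {0, 1, 4}; Q'(y) = 2y - 2 vanishes at y ∈ {1}.
Local minima of P (where P''>0): P(0)=0, P(4)=-128. Local minima of Q: Q(1)=-1.
So the global minimum of psi is P(4) + Q(1) − 1 = -128 − 1 − 1 = -130, attained at (4, 1).

-130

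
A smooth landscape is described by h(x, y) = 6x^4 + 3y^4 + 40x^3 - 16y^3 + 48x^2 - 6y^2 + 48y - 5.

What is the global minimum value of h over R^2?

-421

h(x,y) separates as P(x) + Q(y) − 5, so its minimum is min P + min Q − 5.
P'(x) = 24x(x + 1)(x + 4) vanishes at x ∈ {-4, -1, 0}; Q'(y) = 12(y - 4)(y - 1)(y + 1) vanishes at y ∈ {-1, 1, 4}.
Local minima of P (where P''>0): P(-4)=-256, P(0)=0. Local minima of Q: Q(-1)=-35, Q(4)=-160.
So the global minimum of h is P(-4) + Q(4) − 5 = -256 − 160 − 5 = -421, attained at (-4, 4).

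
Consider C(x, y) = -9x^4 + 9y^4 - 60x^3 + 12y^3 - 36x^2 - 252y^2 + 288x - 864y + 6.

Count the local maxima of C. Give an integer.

2

C separates as a function of x plus a function of y, so ∇C=0 decouples.
∂C/∂x = -36(x - 1)(x + 2)(x + 4) = 0 at x ∈ {-4, -2, 1}; ∂C/∂y = 36(y - 4)(y + 2)(y + 3) = 0 at y ∈ {-3, -2, 4}.
The Hessian is diagonal: diag(C_xx, C_yy). Second derivatives: C_xx(-4)=-360, C_xx(-2)=216, C_xx(1)=-540; C_yy(-3)=252, C_yy(-2)=-216, C_yy(4)=1512.
Local maxima occur where both diagonal entries negative: (-4, -2), (1, -2). Count: 2.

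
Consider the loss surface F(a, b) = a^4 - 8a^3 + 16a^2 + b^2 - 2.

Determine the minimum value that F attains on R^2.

F(a,b) separates as P(a) + Q(b) − 2, so its minimum is min P + min Q − 2.
P'(a) = 4a(a - 4)(a - 2) vanishes at a ∈ {0, 2, 4}; Q'(b) = 2b vanishes at b ∈ {0}.
Local minima of P (where P''>0): P(0)=0, P(4)=0. Local minima of Q: Q(0)=0.
So the global minimum of F is P(0) + Q(0) − 2 = 0 + 0 − 2 = -2, attained at (0, 0).

-2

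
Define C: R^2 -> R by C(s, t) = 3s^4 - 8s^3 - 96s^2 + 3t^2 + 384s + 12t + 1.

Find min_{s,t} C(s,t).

C(s,t) separates as P(s) + Q(t) + 1, so its minimum is min P + min Q + 1.
P'(s) = 12(s - 4)(s - 2)(s + 4) vanishes at s ∈ {-4, 2, 4}; Q'(t) = 6(t + 2) vanishes at t ∈ {-2}.
Local minima of P (where P''>0): P(-4)=-1792, P(4)=256. Local minima of Q: Q(-2)=-12.
So the global minimum of C is P(-4) + Q(-2) + 1 = -1792 − 12 + 1 = -1803, attained at (-4, -2).

-1803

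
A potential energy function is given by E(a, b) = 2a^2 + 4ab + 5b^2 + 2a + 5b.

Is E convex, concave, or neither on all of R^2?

convex

E is quadratic, so its Hessian is the constant matrix H = [[4, 4], [4, 10]].
det(H) = 24, tr(H) = 14.
det(H) > 0 and tr(H) > 0, so H is positive definite everywhere: convex.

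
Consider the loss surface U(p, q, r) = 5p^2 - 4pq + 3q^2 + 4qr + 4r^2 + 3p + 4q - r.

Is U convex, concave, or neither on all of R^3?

U is quadratic, so its Hessian is the constant matrix H = [[10, -4, 0], [-4, 6, 4], [0, 4, 8]].
Leading principal minors: 10, 44, 192.
All positive ⇒ H ≻ 0 ⇒ convex.

convex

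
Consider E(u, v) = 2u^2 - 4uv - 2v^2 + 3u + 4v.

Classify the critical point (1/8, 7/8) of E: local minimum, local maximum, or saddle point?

saddle point

The Hessian of E is constant: H = [[4, -4], [-4, -4]].
det(H) = 4·(-4) − (-4)² = -32.
Since det(H) < 0, H is indefinite and the critical point is a saddle point.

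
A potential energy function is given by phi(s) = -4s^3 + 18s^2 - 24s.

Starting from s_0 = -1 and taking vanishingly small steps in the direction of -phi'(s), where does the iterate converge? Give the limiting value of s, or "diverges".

phi'(s) = -12(s - 2)(s - 1), so phi'(-1) = -72.
Gradient descent moves in the -phi' direction, i.e. s is increasing.
The nearest critical point in that direction is s = 1, where phi'' = 12 > 0 (a local minimum). The iterate converges there.

1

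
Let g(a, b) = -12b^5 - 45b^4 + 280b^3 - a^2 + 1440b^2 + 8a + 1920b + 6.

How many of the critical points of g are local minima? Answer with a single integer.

0

g separates as a function of a plus a function of b, so ∇g=0 decouples.
∂g/∂a = -2(a - 4) = 0 at a ∈ {4}; ∂g/∂b = -60(b - 4)(b + 1)(b + 2)(b + 4) = 0 at b ∈ {-4, -2, -1, 4}.
The Hessian is diagonal: diag(g_aa, g_bb). Second derivatives: g_aa(4)=-2; g_bb(-4)=2880, g_bb(-2)=-720, g_bb(-1)=900, g_bb(4)=-14400.
Local minima occur where both diagonal entries positive: none. Count: 0.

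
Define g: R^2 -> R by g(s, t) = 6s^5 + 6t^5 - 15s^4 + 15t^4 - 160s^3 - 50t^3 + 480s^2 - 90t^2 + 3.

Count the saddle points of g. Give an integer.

g separates as a function of s plus a function of t, so ∇g=0 decouples.
∂g/∂s = 30s(s - 4)(s - 2)(s + 4) = 0 at s ∈ {-4, 0, 2, 4}; ∂g/∂t = 30t(t - 2)(t + 1)(t + 3) = 0 at t ∈ {-3, -1, 0, 2}.
The Hessian is diagonal: diag(g_ss, g_tt). Second derivatives: g_ss(-4)=-5760, g_ss(0)=960, g_ss(2)=-720, g_ss(4)=1920; g_tt(-3)=-900, g_tt(-1)=180, g_tt(0)=-180, g_tt(2)=900.
Saddle points occur where the two diagonal entries have opposite signs: (-4, -1), (-4, 2), (0, -3), (0, 0), (2, -1), (2, 2), (4, -3), (4, 0). Count: 8.

8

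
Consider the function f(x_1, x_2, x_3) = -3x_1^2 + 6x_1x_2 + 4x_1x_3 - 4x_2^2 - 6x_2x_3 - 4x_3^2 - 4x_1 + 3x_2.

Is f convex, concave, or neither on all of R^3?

concave

f is quadratic, so its Hessian is the constant matrix H = [[-6, 6, 4], [6, -8, -6], [4, -6, -8]].
Leading principal minors: -6, 12, -40.
Signs alternate −, +, − ⇒ H ≺ 0 ⇒ concave.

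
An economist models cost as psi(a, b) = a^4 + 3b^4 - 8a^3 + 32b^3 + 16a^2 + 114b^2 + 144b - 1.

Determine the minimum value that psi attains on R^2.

psi(a,b) separates as P(a) + Q(b) − 1, so its minimum is min P + min Q − 1.
P'(a) = 4a(a - 4)(a - 2) vanishes at a ∈ {0, 2, 4}; Q'(b) = 12(b + 1)(b + 3)(b + 4) vanishes at b ∈ {-4, -3, -1}.
Local minima of P (where P''>0): P(0)=0, P(4)=0. Local minima of Q: Q(-4)=-32, Q(-1)=-59.
So the global minimum of psi is P(0) + Q(-1) − 1 = 0 − 59 − 1 = -60, attained at (0, -1).

-60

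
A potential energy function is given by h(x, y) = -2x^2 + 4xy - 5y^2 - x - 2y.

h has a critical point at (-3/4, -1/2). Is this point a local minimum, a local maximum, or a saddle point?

The Hessian of h is constant: H = [[-4, 4], [4, -10]].
det(H) = (-4)·(-10) − 4² = 24.
det(H) > 0 and tr(H) = -14 < 0, so H is negative definite and the point is a local maximum.

local maximum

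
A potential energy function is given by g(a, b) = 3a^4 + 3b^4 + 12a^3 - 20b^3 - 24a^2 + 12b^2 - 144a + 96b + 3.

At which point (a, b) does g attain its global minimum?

g(a,b) separates as P(a) + Q(b) + 3, so its minimum is min P + min Q + 3.
P'(a) = 12(a - 2)(a + 2)(a + 3) vanishes at a ∈ {-3, -2, 2}; Q'(b) = 12(b - 4)(b - 2)(b + 1) vanishes at b ∈ {-1, 2, 4}.
Local minima of P (where P''>0): P(-3)=135, P(2)=-240. Local minima of Q: Q(-1)=-61, Q(4)=64.
So the global minimum of g is P(2) + Q(-1) + 3 = -240 − 61 + 3 = -298, attained at (2, -1).

(2, -1)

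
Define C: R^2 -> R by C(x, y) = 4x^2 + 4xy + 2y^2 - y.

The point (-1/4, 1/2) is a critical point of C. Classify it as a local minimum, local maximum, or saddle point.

local minimum

The Hessian of C is constant: H = [[8, 4], [4, 4]].
det(H) = 8·4 − 4² = 16.
det(H) > 0 and tr(H) = 12 > 0, so H is positive definite and the point is a local minimum.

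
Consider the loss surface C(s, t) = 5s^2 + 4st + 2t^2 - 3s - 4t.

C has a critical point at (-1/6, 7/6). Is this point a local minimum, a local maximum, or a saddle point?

local minimum

The Hessian of C is constant: H = [[10, 4], [4, 4]].
det(H) = 10·4 − 4² = 24.
det(H) > 0 and tr(H) = 14 > 0, so H is positive definite and the point is a local minimum.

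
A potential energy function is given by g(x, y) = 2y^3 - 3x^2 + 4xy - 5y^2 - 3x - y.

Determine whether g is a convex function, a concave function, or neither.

The term 2y^3 is cubic, so the Hessian is not constant.
∂²g/∂y² = 12y - 10, which takes both signs as y varies (negative for sufficiently negative y). A diagonal entry of the Hessian changing sign means the Hessian is neither positive- nor negative-semidefinite on all of R^2.

neither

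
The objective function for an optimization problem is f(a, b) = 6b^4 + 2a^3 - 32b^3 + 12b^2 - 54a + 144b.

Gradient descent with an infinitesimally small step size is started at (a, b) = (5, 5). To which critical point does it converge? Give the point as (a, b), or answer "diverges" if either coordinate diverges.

f is separable, so gradient descent decouples: a follows -∂f/∂a, b follows -∂f/∂b.
∂f/∂a = 6(a - 3)(a + 3); at a=5 this is 96, so a decreases.
∂f/∂b = 24(b - 3)(b - 2)(b + 1); at b=5 this is 864, so b decreases.
a converges to its nearest critical value 3 (a local min of the a-part); b converges to 3. The iterate converges to (3, 3).

(3, 3)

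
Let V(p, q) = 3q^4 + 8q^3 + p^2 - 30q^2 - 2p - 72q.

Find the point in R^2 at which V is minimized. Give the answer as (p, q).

V(p,q) separates as A(p) + B(q), so its minimum is min A + min B.
A'(p) = 2p - 2 vanishes at p ∈ {1}; B'(q) = 12(q - 2)(q + 1)(q + 3) vanishes at q ∈ {-3, -1, 2}.
Local minima of A (where A''>0): A(1)=-1. Local minima of B: B(-3)=-27, B(2)=-152.
So the global minimum of V is A(1) + B(2) = -1 − 152 = -153, attained at (1, 2).

(1, 2)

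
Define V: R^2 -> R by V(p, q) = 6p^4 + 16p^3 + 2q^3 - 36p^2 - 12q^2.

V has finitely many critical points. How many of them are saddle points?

3

V separates as a function of p plus a function of q, so ∇V=0 decouples.
∂V/∂p = 24p(p - 1)(p + 3) = 0 at p ∈ {-3, 0, 1}; ∂V/∂q = 6q(q - 4) = 0 at q ∈ {0, 4}.
The Hessian is diagonal: diag(V_pp, V_qq). Second derivatives: V_pp(-3)=288, V_pp(0)=-72, V_pp(1)=96; V_qq(0)=-24, V_qq(4)=24.
Saddle points occur where the two diagonal entries have opposite signs: (-3, 0), (0, 4), (1, 0). Count: 3.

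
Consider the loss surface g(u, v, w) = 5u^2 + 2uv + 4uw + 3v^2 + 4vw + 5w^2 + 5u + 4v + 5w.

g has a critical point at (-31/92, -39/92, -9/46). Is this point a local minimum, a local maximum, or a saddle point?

local minimum

The Hessian is constant: H = [[10, 2, 4], [2, 6, 4], [4, 4, 10]].
Leading principal minors: Δ₁ = 10, Δ₂ = 56, Δ₃ = 368.
All leading minors are positive, so H is positive definite: a local minimum.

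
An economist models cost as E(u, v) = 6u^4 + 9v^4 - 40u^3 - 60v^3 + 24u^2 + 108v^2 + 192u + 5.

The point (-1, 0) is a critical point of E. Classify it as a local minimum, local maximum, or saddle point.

The mixed partial ∂²E/∂u∂v is 0, so the Hessian at any point is diag(E_uu, E_vv) = diag(24(3u^2 - 10u + 2), 36(3v^2 - 10v + 6)).
At (-1, 0): H = diag(360, 216).
Both eigenvalues are positive, so H is positive definite: a local minimum.

local minimum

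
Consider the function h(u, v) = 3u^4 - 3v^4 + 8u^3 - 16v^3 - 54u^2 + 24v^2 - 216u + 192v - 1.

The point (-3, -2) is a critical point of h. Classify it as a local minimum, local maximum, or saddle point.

local minimum

The mixed partial ∂²h/∂u∂v is 0, so the Hessian at any point is diag(h_uu, h_vv) = diag(12(3u^2 + 4u - 9), 12(-3v^2 - 8v + 4)).
At (-3, -2): H = diag(72, 96).
Both eigenvalues are positive, so H is positive definite: a local minimum.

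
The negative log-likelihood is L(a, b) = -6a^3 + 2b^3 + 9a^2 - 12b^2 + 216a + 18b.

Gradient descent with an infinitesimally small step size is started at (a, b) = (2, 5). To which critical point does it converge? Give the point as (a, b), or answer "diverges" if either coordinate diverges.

L is separable, so gradient descent decouples: a follows -∂L/∂a, b follows -∂L/∂b.
∂L/∂a = -18(a - 4)(a + 3); at a=2 this is 180, so a decreases.
∂L/∂b = 6(b - 3)(b - 1); at b=5 this is 48, so b decreases.
a converges to its nearest critical value -3 (a local min of the a-part); b converges to 3. The iterate converges to (-3, 3).

(-3, 3)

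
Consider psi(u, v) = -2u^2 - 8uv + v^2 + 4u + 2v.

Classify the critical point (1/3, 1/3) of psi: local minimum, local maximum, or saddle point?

saddle point

The Hessian of psi is constant: H = [[-4, -8], [-8, 2]].
det(H) = (-4)·2 − (-8)² = -72.
Since det(H) < 0, H is indefinite and the critical point is a saddle point.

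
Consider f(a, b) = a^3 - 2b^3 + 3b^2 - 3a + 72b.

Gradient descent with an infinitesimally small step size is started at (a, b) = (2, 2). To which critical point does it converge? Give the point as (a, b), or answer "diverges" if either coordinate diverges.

(1, -3)

f is separable, so gradient descent decouples: a follows -∂f/∂a, b follows -∂f/∂b.
∂f/∂a = 3(a - 1)(a + 1); at a=2 this is 9, so a decreases.
∂f/∂b = -6(b - 4)(b + 3); at b=2 this is 60, so b decreases.
a converges to its nearest critical value 1 (a local min of the a-part); b converges to -3. The iterate converges to (1, -3).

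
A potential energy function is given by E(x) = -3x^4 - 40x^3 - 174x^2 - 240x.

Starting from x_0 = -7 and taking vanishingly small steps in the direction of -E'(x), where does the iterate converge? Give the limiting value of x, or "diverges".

E'(x) = -12(x + 1)(x + 4)(x + 5), so E'(-7) = 432.
Gradient descent moves in the -E' direction, i.e. x is decreasing.
There is no critical point below x=-7, and E' keeps the same sign, so the iterate runs off to −∞.

diverges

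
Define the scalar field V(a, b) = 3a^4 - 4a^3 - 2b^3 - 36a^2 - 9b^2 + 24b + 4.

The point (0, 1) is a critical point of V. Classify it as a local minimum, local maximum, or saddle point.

The mixed partial ∂²V/∂a∂b is 0, so the Hessian at any point is diag(V_aa, V_bb) = diag(12(3a^2 - 2a - 6), -6(2b + 3)).
At (0, 1): H = diag(-72, -30).
Both eigenvalues are negative, so H is negative definite: a local maximum.

local maximum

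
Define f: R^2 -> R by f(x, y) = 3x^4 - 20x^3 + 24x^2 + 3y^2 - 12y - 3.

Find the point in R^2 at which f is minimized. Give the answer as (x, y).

f(x,y) separates as P(x) + Q(y) − 3, so its minimum is min P + min Q − 3.
P'(x) = 12x(x - 4)(x - 1) vanishes at x ∈ {0, 1, 4}; Q'(y) = 6y - 12 vanishes at y ∈ {2}.
Local minima of P (where P''>0): P(0)=0, P(4)=-128. Local minima of Q: Q(2)=-12.
So the global minimum of f is P(4) + Q(2) − 3 = -128 − 12 − 3 = -143, attained at (4, 2).

(4, 2)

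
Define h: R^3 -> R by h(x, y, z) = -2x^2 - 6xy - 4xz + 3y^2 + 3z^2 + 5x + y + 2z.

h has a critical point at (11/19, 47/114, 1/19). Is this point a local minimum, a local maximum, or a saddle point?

saddle point

The Hessian is constant: H = [[-4, -6, -4], [-6, 6, 0], [-4, 0, 6]].
Leading principal minors: Δ₁ = -4, Δ₂ = -60, Δ₃ = -456.
The minors fit neither the all-positive nor the alternating-sign pattern, so H is indefinite: a saddle point.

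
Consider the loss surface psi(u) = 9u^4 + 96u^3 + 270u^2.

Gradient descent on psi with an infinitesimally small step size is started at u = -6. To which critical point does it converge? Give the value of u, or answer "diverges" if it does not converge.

-5

psi'(u) = 36u(u + 3)(u + 5), so psi'(-6) = -648.
Gradient descent moves in the -psi' direction, i.e. u is increasing.
The nearest critical point in that direction is u = -5, where psi'' = 360 > 0 (a local minimum). The iterate converges there.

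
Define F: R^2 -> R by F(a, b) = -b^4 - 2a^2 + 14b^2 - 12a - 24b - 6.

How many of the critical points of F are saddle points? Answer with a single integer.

F separates as a function of a plus a function of b, so ∇F=0 decouples.
∂F/∂a = -4(a + 3) = 0 at a ∈ {-3}; ∂F/∂b = -4(b - 2)(b - 1)(b + 3) = 0 at b ∈ {-3, 1, 2}.
The Hessian is diagonal: diag(F_aa, F_bb). Second derivatives: F_aa(-3)=-4; F_bb(-3)=-80, F_bb(1)=16, F_bb(2)=-20.
Saddle points occur where the two diagonal entries have opposite signs: (-3, 1). Count: 1.

1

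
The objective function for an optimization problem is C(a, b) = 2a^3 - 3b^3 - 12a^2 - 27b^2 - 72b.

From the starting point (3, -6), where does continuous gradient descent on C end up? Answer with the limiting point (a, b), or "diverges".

(4, -4)

C is separable, so gradient descent decouples: a follows -∂C/∂a, b follows -∂C/∂b.
∂C/∂a = 6a(a - 4); at a=3 this is -18, so a increases.
∂C/∂b = -9(b + 2)(b + 4); at b=-6 this is -72, so b increases.
a converges to its nearest critical value 4 (a local min of the a-part); b converges to -4. The iterate converges to (4, -4).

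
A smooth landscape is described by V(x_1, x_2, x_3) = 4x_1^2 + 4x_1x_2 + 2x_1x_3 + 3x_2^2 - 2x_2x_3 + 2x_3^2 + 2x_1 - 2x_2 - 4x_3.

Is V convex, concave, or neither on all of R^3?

convex

V is quadratic, so its Hessian is the constant matrix H = [[8, 4, 2], [4, 6, -2], [2, -2, 4]].
Leading principal minors: 8, 32, 40.
All positive ⇒ H ≻ 0 ⇒ convex.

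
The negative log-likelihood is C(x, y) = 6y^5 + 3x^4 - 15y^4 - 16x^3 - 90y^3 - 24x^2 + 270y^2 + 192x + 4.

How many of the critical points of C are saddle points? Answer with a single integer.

6

C separates as a function of x plus a function of y, so ∇C=0 decouples.
∂C/∂x = 12(x - 4)(x - 2)(x + 2) = 0 at x ∈ {-2, 2, 4}; ∂C/∂y = 30y(y - 3)(y - 2)(y + 3) = 0 at y ∈ {-3, 0, 2, 3}.
The Hessian is diagonal: diag(C_xx, C_yy). Second derivatives: C_xx(-2)=288, C_xx(2)=-96, C_xx(4)=144; C_yy(-3)=-2700, C_yy(0)=540, C_yy(2)=-300, C_yy(3)=540.
Saddle points occur where the two diagonal entries have opposite signs: (-2, -3), (-2, 2), (2, 0), (2, 3), (4, -3), (4, 2). Count: 6.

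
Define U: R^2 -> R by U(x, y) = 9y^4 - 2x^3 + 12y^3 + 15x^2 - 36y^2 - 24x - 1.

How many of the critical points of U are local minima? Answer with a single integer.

2

U separates as a function of x plus a function of y, so ∇U=0 decouples.
∂U/∂x = -6(x - 4)(x - 1) = 0 at x ∈ {1, 4}; ∂U/∂y = 36y(y - 1)(y + 2) = 0 at y ∈ {-2, 0, 1}.
The Hessian is diagonal: diag(U_xx, U_yy). Second derivatives: U_xx(1)=18, U_xx(4)=-18; U_yy(-2)=216, U_yy(0)=-72, U_yy(1)=108.
Local minima occur where both diagonal entries positive: (1, -2), (1, 1). Count: 2.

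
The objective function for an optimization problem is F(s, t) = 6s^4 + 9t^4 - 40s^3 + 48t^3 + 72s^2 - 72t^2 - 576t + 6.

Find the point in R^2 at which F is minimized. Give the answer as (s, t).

F(s,t) separates as P(s) + Q(t) + 6, so its minimum is min P + min Q + 6.
P'(s) = 24s(s - 3)(s - 2) vanishes at s ∈ {0, 2, 3}; Q'(t) = 36(t - 2)(t + 2)(t + 4) vanishes at t ∈ {-4, -2, 2}.
Local minima of P (where P''>0): P(0)=0, P(3)=54. Local minima of Q: Q(-4)=384, Q(2)=-912.
So the global minimum of F is P(0) + Q(2) + 6 = 0 − 912 + 6 = -906, attained at (0, 2).

(0, 2)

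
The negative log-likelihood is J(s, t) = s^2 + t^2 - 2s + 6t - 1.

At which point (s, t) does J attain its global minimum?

J(s,t) separates as P(s) + Q(t) − 1, so its minimum is min P + min Q − 1.
P'(s) = 2s - 2 vanishes at s ∈ {1}; Q'(t) = 2(t + 3) vanishes at t ∈ {-3}.
Local minima of P (where P''>0): P(1)=-1. Local minima of Q: Q(-3)=-9.
So the global minimum of J is P(1) + Q(-3) − 1 = -1 − 9 − 1 = -11, attained at (1, -3).

(1, -3)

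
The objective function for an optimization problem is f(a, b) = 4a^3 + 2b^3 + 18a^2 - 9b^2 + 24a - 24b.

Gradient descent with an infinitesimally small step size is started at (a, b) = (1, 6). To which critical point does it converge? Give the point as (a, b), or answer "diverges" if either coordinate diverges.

f is separable, so gradient descent decouples: a follows -∂f/∂a, b follows -∂f/∂b.
∂f/∂a = 12(a + 1)(a + 2); at a=1 this is 72, so a decreases.
∂f/∂b = 6(b - 4)(b + 1); at b=6 this is 84, so b decreases.
a converges to its nearest critical value -1 (a local min of the a-part); b converges to 4. The iterate converges to (-1, 4).

(-1, 4)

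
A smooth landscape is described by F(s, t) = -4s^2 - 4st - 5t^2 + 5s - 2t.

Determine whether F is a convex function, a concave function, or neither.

F is quadratic, so its Hessian is the constant matrix H = [[-8, -4], [-4, -10]].
det(H) = 64, tr(H) = -18.
det(H) > 0 and tr(H) < 0, so H is negative definite everywhere: concave.

concave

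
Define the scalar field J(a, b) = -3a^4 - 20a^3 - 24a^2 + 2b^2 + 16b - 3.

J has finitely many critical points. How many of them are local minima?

J separates as a function of a plus a function of b, so ∇J=0 decouples.
∂J/∂a = -12a(a + 1)(a + 4) = 0 at a ∈ {-4, -1, 0}; ∂J/∂b = 4(b + 4) = 0 at b ∈ {-4}.
The Hessian is diagonal: diag(J_aa, J_bb). Second derivatives: J_aa(-4)=-144, J_aa(-1)=36, J_aa(0)=-48; J_bb(-4)=4.
Local minima occur where both diagonal entries positive: (-1, -4). Count: 1.

1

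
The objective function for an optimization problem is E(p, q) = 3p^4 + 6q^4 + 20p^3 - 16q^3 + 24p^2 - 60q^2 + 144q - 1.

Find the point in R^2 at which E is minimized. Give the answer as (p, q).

E(p,q) separates as A(p) + B(q) − 1, so its minimum is min A + min B − 1.
A'(p) = 12p(p + 1)(p + 4) vanishes at p ∈ {-4, -1, 0}; B'(q) = 24(q - 3)(q - 1)(q + 2) vanishes at q ∈ {-2, 1, 3}.
Local minima of A (where A''>0): A(-4)=-128, A(0)=0. Local minima of B: B(-2)=-304, B(3)=-54.
So the global minimum of E is A(-4) + B(-2) − 1 = -128 − 304 − 1 = -433, attained at (-4, -2).

(-4, -2)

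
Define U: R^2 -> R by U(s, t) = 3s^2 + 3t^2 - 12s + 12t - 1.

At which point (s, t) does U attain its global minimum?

(2, -2)

U(s,t) separates as P(s) + Q(t) − 1, so its minimum is min P + min Q − 1.
P'(s) = 6s - 12 vanishes at s ∈ {2}; Q'(t) = 6(t + 2) vanishes at t ∈ {-2}.
Local minima of P (where P''>0): P(2)=-12. Local minima of Q: Q(-2)=-12.
So the global minimum of U is P(2) + Q(-2) − 1 = -12 − 12 − 1 = -25, attained at (2, -2).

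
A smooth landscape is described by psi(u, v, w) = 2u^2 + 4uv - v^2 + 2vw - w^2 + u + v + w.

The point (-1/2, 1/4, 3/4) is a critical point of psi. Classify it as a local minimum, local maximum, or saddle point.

saddle point

The Hessian is constant: H = [[4, 4, 0], [4, -2, 2], [0, 2, -2]].
Leading principal minors: Δ₁ = 4, Δ₂ = -24, Δ₃ = 32.
The minors fit neither the all-positive nor the alternating-sign pattern, so H is indefinite: a saddle point.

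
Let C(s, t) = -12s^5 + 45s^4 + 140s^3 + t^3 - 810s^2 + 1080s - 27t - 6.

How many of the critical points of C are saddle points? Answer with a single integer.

4

C separates as a function of s plus a function of t, so ∇C=0 decouples.
∂C/∂s = -60(s - 3)(s - 2)(s - 1)(s + 3) = 0 at s ∈ {-3, 1, 2, 3}; ∂C/∂t = 3(t - 3)(t + 3) = 0 at t ∈ {-3, 3}.
The Hessian is diagonal: diag(C_ss, C_tt). Second derivatives: C_ss(-3)=7200, C_ss(1)=-480, C_ss(2)=300, C_ss(3)=-720; C_tt(-3)=-18, C_tt(3)=18.
Saddle points occur where the two diagonal entries have opposite signs: (-3, -3), (1, 3), (2, -3), (3, 3). Count: 4.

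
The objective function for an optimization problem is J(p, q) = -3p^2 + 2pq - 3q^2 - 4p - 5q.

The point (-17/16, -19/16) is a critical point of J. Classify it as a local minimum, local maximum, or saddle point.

The Hessian of J is constant: H = [[-6, 2], [2, -6]].
det(H) = (-6)·(-6) − 2² = 32.
det(H) > 0 and tr(H) = -12 < 0, so H is negative definite and the point is a local maximum.

local maximum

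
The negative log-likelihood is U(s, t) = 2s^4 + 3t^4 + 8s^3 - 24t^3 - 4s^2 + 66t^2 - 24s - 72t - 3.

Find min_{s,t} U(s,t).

U(s,t) separates as P(s) + Q(t) − 3, so its minimum is min P + min Q − 3.
P'(s) = 8(s - 1)(s + 1)(s + 3) vanishes at s ∈ {-3, -1, 1}; Q'(t) = 12(t - 3)(t - 2)(t - 1) vanishes at t ∈ {1, 2, 3}.
Local minima of P (where P''>0): P(-3)=-18, P(1)=-18. Local minima of Q: Q(1)=-27, Q(3)=-27.
So the global minimum of U is P(-3) + Q(1) − 3 = -18 − 27 − 3 = -48, attained at (-3, 1).

-48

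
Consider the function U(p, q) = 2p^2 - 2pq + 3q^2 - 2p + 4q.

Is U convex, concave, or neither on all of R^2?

U is quadratic, so its Hessian is the constant matrix H = [[4, -2], [-2, 6]].
det(H) = 20, tr(H) = 10.
det(H) > 0 and tr(H) > 0, so H is positive definite everywhere: convex.

convex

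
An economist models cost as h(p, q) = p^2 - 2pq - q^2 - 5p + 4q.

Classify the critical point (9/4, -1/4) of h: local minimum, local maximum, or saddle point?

The Hessian of h is constant: H = [[2, -2], [-2, -2]].
det(H) = 2·(-2) − (-2)² = -8.
Since det(H) < 0, H is indefinite and the critical point is a saddle point.

saddle point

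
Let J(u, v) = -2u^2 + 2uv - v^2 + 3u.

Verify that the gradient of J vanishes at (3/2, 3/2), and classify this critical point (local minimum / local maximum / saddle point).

∇J = (-4u + 2v + 3, 2u - 2v); substituting (3/2, 3/2) gives ∇J = (0, 0), so (3/2, 3/2) is indeed a critical point.
The Hessian of J is constant: H = [[-4, 2], [2, -2]].
det(H) = (-4)·(-2) − 2² = 4.
det(H) > 0 and tr(H) = -6 < 0, so H is negative definite and the point is a local maximum.

local maximum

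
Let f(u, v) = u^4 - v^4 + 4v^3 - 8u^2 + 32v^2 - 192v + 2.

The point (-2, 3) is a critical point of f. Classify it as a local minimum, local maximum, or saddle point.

local minimum

The mixed partial ∂²f/∂u∂v is 0, so the Hessian at any point is diag(f_uu, f_vv) = diag(4(3u^2 - 4), 4(-3v^2 + 6v + 16)).
At (-2, 3): H = diag(32, 28).
Both eigenvalues are positive, so H is positive definite: a local minimum.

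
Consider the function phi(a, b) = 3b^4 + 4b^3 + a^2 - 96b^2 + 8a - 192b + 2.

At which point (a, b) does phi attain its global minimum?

(-4, 4)

phi(a,b) separates as P(a) + Q(b) + 2, so its minimum is min P + min Q + 2.
P'(a) = 2a + 8 vanishes at a ∈ {-4}; Q'(b) = 12(b - 4)(b + 1)(b + 4) vanishes at b ∈ {-4, -1, 4}.
Local minima of P (where P''>0): P(-4)=-16. Local minima of Q: Q(-4)=-256, Q(4)=-1280.
So the global minimum of phi is P(-4) + Q(4) + 2 = -16 − 1280 + 2 = -1294, attained at (-4, 4).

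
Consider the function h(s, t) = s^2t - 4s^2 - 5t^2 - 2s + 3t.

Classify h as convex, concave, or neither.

The term s^2t is cubic, so the Hessian is not constant.
∂²h/∂s² = 2t - 8, which takes both signs as t varies (negative for sufficiently negative t). A diagonal entry of the Hessian changing sign means the Hessian is neither positive- nor negative-semidefinite on all of R^2.

neither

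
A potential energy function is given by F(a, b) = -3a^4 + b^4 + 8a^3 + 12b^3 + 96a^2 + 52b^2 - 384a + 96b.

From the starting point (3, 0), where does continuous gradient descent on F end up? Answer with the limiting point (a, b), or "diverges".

(2, -2)

F is separable, so gradient descent decouples: a follows -∂F/∂a, b follows -∂F/∂b.
∂F/∂a = -12(a - 4)(a - 2)(a + 4); at a=3 this is 84, so a decreases.
∂F/∂b = 4(b + 2)(b + 3)(b + 4); at b=0 this is 96, so b decreases.
a converges to its nearest critical value 2 (a local min of the a-part); b converges to -2. The iterate converges to (2, -2).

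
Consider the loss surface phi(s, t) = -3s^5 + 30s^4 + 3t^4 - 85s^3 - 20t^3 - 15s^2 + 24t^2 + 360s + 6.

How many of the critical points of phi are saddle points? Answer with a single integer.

6

phi separates as a function of s plus a function of t, so ∇phi=0 decouples.
∂phi/∂s = -15(s - 4)(s - 3)(s - 2)(s + 1) = 0 at s ∈ {-1, 2, 3, 4}; ∂phi/∂t = 12t(t - 4)(t - 1) = 0 at t ∈ {0, 1, 4}.
The Hessian is diagonal: diag(phi_ss, phi_tt). Second derivatives: phi_ss(-1)=900, phi_ss(2)=-90, phi_ss(3)=60, phi_ss(4)=-150; phi_tt(0)=48, phi_tt(1)=-36, phi_tt(4)=144.
Saddle points occur where the two diagonal entries have opposite signs: (-1, 1), (2, 0), (2, 4), (3, 1), (4, 0), (4, 4). Count: 6.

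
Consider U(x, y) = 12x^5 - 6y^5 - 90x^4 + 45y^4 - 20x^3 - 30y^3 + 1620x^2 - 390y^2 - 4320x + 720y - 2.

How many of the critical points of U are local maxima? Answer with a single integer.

4

U separates as a function of x plus a function of y, so ∇U=0 decouples.
∂U/∂x = 60(x - 4)(x - 3)(x - 2)(x + 3) = 0 at x ∈ {-3, 2, 3, 4}; ∂U/∂y = -30(y - 4)(y - 3)(y - 1)(y + 2) = 0 at y ∈ {-2, 1, 3, 4}.
The Hessian is diagonal: diag(U_xx, U_yy). Second derivatives: U_xx(-3)=-12600, U_xx(2)=600, U_xx(3)=-360, U_xx(4)=840; U_yy(-2)=2700, U_yy(1)=-540, U_yy(3)=300, U_yy(4)=-540.
Local maxima occur where both diagonal entries negative: (-3, 1), (-3, 4), (3, 1), (3, 4). Count: 4.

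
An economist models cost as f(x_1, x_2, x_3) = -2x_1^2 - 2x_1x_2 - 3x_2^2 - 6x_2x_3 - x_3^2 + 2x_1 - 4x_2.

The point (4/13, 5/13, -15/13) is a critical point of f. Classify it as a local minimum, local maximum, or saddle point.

saddle point

The Hessian is constant: H = [[-4, -2, 0], [-2, -6, -6], [0, -6, -2]].
Leading principal minors: Δ₁ = -4, Δ₂ = 20, Δ₃ = 104.
The minors fit neither the all-positive nor the alternating-sign pattern, so H is indefinite: a saddle point.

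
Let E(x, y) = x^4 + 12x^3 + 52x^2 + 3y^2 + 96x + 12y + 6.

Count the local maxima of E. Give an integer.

0

E separates as a function of x plus a function of y, so ∇E=0 decouples.
∂E/∂x = 4(x + 2)(x + 3)(x + 4) = 0 at x ∈ {-4, -3, -2}; ∂E/∂y = 6(y + 2) = 0 at y ∈ {-2}.
The Hessian is diagonal: diag(E_xx, E_yy). Second derivatives: E_xx(-4)=8, E_xx(-3)=-4, E_xx(-2)=8; E_yy(-2)=6.
Local maxima occur where both diagonal entries negative: none. Count: 0.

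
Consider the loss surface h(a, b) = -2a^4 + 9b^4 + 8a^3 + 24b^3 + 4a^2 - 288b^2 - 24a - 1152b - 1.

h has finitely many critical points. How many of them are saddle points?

h separates as a function of a plus a function of b, so ∇h=0 decouples.
∂h/∂a = -8(a - 3)(a - 1)(a + 1) = 0 at a ∈ {-1, 1, 3}; ∂h/∂b = 36(b - 4)(b + 2)(b + 4) = 0 at b ∈ {-4, -2, 4}.
The Hessian is diagonal: diag(h_aa, h_bb). Second derivatives: h_aa(-1)=-64, h_aa(1)=32, h_aa(3)=-64; h_bb(-4)=576, h_bb(-2)=-432, h_bb(4)=1728.
Saddle points occur where the two diagonal entries have opposite signs: (-1, -4), (-1, 4), (1, -2), (3, -4), (3, 4). Count: 5.

5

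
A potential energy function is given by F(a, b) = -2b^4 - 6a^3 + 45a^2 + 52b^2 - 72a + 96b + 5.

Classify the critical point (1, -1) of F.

local minimum

The mixed partial ∂²F/∂a∂b is 0, so the Hessian at any point is diag(F_aa, F_bb) = diag(18(-2a + 5), 8(-3b^2 + 13)).
At (1, -1): H = diag(54, 80).
Both eigenvalues are positive, so H is positive definite: a local minimum.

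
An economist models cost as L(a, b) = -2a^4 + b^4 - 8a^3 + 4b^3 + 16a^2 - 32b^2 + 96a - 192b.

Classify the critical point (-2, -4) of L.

local minimum

The mixed partial ∂²L/∂a∂b is 0, so the Hessian at any point is diag(L_aa, L_bb) = diag(8(-3a^2 - 6a + 4), 4(3b^2 + 6b - 16)).
At (-2, -4): H = diag(32, 32).
Both eigenvalues are positive, so H is positive definite: a local minimum.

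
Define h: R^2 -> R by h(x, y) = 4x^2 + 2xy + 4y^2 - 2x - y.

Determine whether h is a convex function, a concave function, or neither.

convex

h is quadratic, so its Hessian is the constant matrix H = [[8, 2], [2, 8]].
det(H) = 60, tr(H) = 16.
det(H) > 0 and tr(H) > 0, so H is positive definite everywhere: convex.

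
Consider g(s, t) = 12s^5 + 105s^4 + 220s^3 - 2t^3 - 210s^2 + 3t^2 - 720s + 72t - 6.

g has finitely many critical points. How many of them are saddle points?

4

g separates as a function of s plus a function of t, so ∇g=0 decouples.
∂g/∂s = 60(s - 1)(s + 1)(s + 3)(s + 4) = 0 at s ∈ {-4, -3, -1, 1}; ∂g/∂t = -6(t - 4)(t + 3) = 0 at t ∈ {-3, 4}.
The Hessian is diagonal: diag(g_ss, g_tt). Second derivatives: g_ss(-4)=-900, g_ss(-3)=480, g_ss(-1)=-720, g_ss(1)=2400; g_tt(-3)=42, g_tt(4)=-42.
Saddle points occur where the two diagonal entries have opposite signs: (-4, -3), (-3, 4), (-1, -3), (1, 4). Count: 4.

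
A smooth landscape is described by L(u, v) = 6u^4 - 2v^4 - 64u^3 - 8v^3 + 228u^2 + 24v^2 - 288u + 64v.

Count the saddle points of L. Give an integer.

5

L separates as a function of u plus a function of v, so ∇L=0 decouples.
∂L/∂u = 24(u - 4)(u - 3)(u - 1) = 0 at u ∈ {1, 3, 4}; ∂L/∂v = -8(v - 2)(v + 1)(v + 4) = 0 at v ∈ {-4, -1, 2}.
The Hessian is diagonal: diag(L_uu, L_vv). Second derivatives: L_uu(1)=144, L_uu(3)=-48, L_uu(4)=72; L_vv(-4)=-144, L_vv(-1)=72, L_vv(2)=-144.
Saddle points occur where the two diagonal entries have opposite signs: (1, -4), (1, 2), (3, -1), (4, -4), (4, 2). Count: 5.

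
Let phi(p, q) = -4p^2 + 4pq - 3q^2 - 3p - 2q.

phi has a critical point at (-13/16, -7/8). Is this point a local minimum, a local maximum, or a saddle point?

local maximum

The Hessian of phi is constant: H = [[-8, 4], [4, -6]].
det(H) = (-8)·(-6) − 4² = 32.
det(H) > 0 and tr(H) = -14 < 0, so H is negative definite and the point is a local maximum.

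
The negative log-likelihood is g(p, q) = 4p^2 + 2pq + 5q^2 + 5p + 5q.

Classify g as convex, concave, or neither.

g is quadratic, so its Hessian is the constant matrix H = [[8, 2], [2, 10]].
det(H) = 76, tr(H) = 18.
det(H) > 0 and tr(H) > 0, so H is positive definite everywhere: convex.

convex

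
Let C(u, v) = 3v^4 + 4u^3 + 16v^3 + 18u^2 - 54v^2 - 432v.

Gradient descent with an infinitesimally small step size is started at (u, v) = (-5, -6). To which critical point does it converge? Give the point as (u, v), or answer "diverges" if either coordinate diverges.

C is separable, so gradient descent decouples: u follows -∂C/∂u, v follows -∂C/∂v.
∂C/∂u = 12u(u + 3); at u=-5 this is 120, so u decreases.
∂C/∂v = 12(v - 3)(v + 3)(v + 4); at v=-6 this is -648, so v increases.
The u-coordinate has no critical point in that direction and runs off to infinity.

diverges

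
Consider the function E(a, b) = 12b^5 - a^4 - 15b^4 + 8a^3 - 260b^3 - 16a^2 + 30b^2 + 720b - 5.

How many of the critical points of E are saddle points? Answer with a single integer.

6

E separates as a function of a plus a function of b, so ∇E=0 decouples.
∂E/∂a = -4a(a - 4)(a - 2) = 0 at a ∈ {0, 2, 4}; ∂E/∂b = 60(b - 4)(b - 1)(b + 1)(b + 3) = 0 at b ∈ {-3, -1, 1, 4}.
The Hessian is diagonal: diag(E_aa, E_bb). Second derivatives: E_aa(0)=-32, E_aa(2)=16, E_aa(4)=-32; E_bb(-3)=-3360, E_bb(-1)=1200, E_bb(1)=-1440, E_bb(4)=6300.
Saddle points occur where the two diagonal entries have opposite signs: (0, -1), (0, 4), (2, -3), (2, 1), (4, -1), (4, 4). Count: 6.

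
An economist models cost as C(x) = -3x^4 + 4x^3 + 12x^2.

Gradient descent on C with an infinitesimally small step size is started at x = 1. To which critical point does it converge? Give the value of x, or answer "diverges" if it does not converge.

0

C'(x) = -12x(x - 2)(x + 1), so C'(1) = 24.
Gradient descent moves in the -C' direction, i.e. x is decreasing.
The nearest critical point in that direction is x = 0, where C'' = 24 > 0 (a local minimum). The iterate converges there.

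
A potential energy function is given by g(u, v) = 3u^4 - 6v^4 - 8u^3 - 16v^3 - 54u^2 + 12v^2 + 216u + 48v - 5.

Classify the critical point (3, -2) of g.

saddle point

The mixed partial ∂²g/∂u∂v is 0, so the Hessian at any point is diag(g_uu, g_vv) = diag(12(3u^2 - 4u - 9), 24(-3v^2 - 4v + 1)).
At (3, -2): H = diag(72, -72).
The eigenvalues have opposite signs, so H is indefinite: a saddle point.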